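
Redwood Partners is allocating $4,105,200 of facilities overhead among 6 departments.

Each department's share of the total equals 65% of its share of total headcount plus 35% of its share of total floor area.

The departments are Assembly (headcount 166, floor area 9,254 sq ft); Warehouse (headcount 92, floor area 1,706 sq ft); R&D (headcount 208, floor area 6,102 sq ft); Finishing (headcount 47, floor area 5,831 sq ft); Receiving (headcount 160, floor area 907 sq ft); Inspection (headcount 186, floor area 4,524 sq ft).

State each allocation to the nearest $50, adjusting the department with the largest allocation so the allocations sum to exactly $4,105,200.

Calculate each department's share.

Headcount total 859; floor area total 28,324.
Combined weights (65% headcount + 35% floor area): Assembly 0.2400; Warehouse 0.0907; R&D 0.2328; Finishing 0.1076; Receiving 0.1323; Inspection 0.1966.
Unrounded shares: Assembly 985,095.95; Warehouse 372,328.89; R&D 955,669.22; Finishing 441,794.83; Receiving 543,031.02; Inspection 807,280.08.
Rounded to nearest $50: Assembly $985,100; Warehouse $372,350; R&D $955,650; Finishing $441,800; Receiving $543,050; Inspection $807,300. Sum = $4,105,250.
Difference $4,105,200 − $4,105,250 = −$50 applied to largest allocation (Assembly): Assembly becomes $985,050.

Assembly: $985,050 · Warehouse: $372,350 · R&D: $955,650 · Finishing: $441,800 · Receiving: $543,050 · Inspection: $807,300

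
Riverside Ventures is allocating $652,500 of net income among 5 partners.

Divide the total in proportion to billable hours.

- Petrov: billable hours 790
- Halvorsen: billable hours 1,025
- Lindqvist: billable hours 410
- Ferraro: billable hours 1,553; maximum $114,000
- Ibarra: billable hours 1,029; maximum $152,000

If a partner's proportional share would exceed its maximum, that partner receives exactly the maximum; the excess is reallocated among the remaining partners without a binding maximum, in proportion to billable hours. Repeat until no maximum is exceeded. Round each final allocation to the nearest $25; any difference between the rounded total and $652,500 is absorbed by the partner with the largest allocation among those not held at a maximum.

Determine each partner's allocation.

Total billable hours = 4,807.
Unconstrained shares: Petrov 107,234.24; Halvorsen 139,133.04; Lindqvist 55,653.21; Ferraro 210,803.52; Ibarra 139,675.99.
Capped: Ferraro ($114,000); residual $538,500 reallocated over remaining billable hours 3,254.
Capped: Ibarra ($152,000); residual $386,500 reallocated over remaining billable hours 2,225.
Redistributed shares: Petrov 137,229.21 → $137,225; Halvorsen 178,050.56 → $178,050; Lindqvist 71,220.22 → $71,225.

Petrov: $137,225; Halvorsen: $178,050; Lindqvist: $71,225; Ferraro: $114,000; Ibarra: $152,000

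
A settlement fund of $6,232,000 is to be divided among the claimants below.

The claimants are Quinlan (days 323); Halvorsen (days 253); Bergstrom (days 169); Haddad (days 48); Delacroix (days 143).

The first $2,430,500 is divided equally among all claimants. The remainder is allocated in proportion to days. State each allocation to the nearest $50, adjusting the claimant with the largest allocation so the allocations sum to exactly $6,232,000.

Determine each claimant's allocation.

Equal tier: $2,430,500 ÷ 5 = $486,100 apiece.
Remainder $3,801,500 by days (total 936): Quinlan 1,311,842.41 → $1,311,850; Halvorsen 1,027,542.20 → $1,027,550; Bergstrom 686,381.94 → $686,400; Haddad 194,948.72 → $194,950; Delacroix 580,784.72 → $580,800.
Rounding difference −$50 on remainder applied to Quinlan.
Totals: Quinlan $486,100 + $1,311,800 = $1,797,900; Halvorsen $486,100 + $1,027,550 = $1,513,650; Bergstrom $486,100 + $686,400 = $1,172,500; Haddad $486,100 + $194,950 = $681,050; Delacroix $486,100 + $580,800 = $1,066,900.

Quinlan: $1,797,900 · Halvorsen: $1,513,650 · Bergstrom: $1,172,500 · Haddad: $681,050 · Delacroix: $1,066,900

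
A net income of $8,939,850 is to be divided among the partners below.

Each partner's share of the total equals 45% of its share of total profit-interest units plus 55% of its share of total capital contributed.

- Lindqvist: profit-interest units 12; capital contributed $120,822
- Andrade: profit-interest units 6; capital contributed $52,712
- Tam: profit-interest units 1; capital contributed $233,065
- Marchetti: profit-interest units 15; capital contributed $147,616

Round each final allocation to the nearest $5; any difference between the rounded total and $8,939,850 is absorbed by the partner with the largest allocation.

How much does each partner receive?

Totals — profit-interest units 34, capital contributed 554,215.
Blended shares (45% profit-interest units + 55% capital contributed): Lindqvist 0.2787; Andrade 0.1317; Tam 0.2445; Marchetti 0.3450.
Raw shares: Lindqvist 2,491,774.31; Andrade 1,177,582.71; Tam 2,186,041.43; Marchetti 3,084,451.54.
After rounding ($5): Lindqvist $2,491,775; Andrade $1,177,585; Tam $2,186,040; Marchetti $3,084,450. Sum = $8,939,850.
Sum already equals the total — no adjustment.

Lindqvist: $2,491,775 · Andrade: $1,177,585 · Tam: $2,186,040 · Marchetti: $3,084,450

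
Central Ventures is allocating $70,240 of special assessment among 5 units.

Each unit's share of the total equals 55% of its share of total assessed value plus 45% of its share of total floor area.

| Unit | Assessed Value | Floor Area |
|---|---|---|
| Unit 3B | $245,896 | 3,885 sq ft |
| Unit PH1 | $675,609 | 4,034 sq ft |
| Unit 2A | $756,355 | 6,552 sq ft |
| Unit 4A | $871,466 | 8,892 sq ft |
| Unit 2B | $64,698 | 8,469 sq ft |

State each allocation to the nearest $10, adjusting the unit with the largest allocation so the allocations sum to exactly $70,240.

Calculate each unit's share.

Totals — assessed value 2,614,024, floor area 31,832.
Combined weights (55% assessed value + 45% floor area): Unit 3B 0.1067; Unit PH1 0.1992; Unit 2A 0.2518; Unit 4A 0.3091; Unit 2B 0.1333.
Unrounded shares: Unit 3B 7,491.70; Unit PH1 13,990.27; Unit 2A 17,683.87; Unit 4A 21,708.60; Unit 2B 9,365.56.
At nearest $10: Unit 3B $7,490; Unit PH1 $13,990; Unit 2A $17,680; Unit 4A $21,710; Unit 2B $9,370. Sum = $70,240.
Sum already equals the total — no adjustment.

Unit 3B: $7,490; Unit PH1: $13,990; Unit 2A: $17,680; Unit 4A: $21,710; Unit 2B: $9,370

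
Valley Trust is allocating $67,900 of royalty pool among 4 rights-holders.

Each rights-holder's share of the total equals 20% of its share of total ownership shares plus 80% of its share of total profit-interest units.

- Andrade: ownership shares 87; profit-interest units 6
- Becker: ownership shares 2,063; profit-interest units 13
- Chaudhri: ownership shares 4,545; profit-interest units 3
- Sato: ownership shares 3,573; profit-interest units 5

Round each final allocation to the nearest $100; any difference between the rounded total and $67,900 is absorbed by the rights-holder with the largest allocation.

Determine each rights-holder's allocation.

Andrade: $12,200; Becker: $28,900; Chaudhri: $12,000; Sato: $14,800

Totals — ownership shares 10,268, profit-interest units 27.
Blended shares (20% ownership shares + 80% profit-interest units): Andrade 0.1795; Becker 0.4254; Chaudhri 0.1774; Sato 0.2177.
Unrounded shares: Andrade 12,186.17; Becker 28,882.51; Chaudhri 12,046.57; Sato 14,784.75.
After rounding ($100): Andrade $12,200; Becker $28,900; Chaudhri $12,000; Sato $14,800. Sum = $67,900.
Sum already equals the total — no adjustment.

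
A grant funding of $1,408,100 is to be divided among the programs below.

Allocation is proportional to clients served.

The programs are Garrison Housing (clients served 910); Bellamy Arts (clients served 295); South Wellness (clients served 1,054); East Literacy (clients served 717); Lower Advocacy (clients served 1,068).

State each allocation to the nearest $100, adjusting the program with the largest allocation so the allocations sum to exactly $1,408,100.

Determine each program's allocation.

Total clients served = 4,044.
Raw shares: Garrison Housing 910/4,044 × $1,408,100 = 316,857.32; Bellamy Arts 295/4,044 × $1,408,100 = 102,717.48; South Wellness 1,054/4,044 × $1,408,100 = 366,997.38; East Literacy 717/4,044 × $1,408,100 = 249,655.71; Lower Advocacy 1,068/4,044 × $1,408,100 = 371,872.11.
At nearest $100: Garrison Housing $316,900; Bellamy Arts $102,700; South Wellness $367,000; East Literacy $249,700; Lower Advocacy $371,900. Sum = $1,408,200.
Difference $1,408,100 − $1,408,200 = −$100 applied to largest allocation (Lower Advocacy): Lower Advocacy becomes $371,800.

Garrison Housing: $316,900 · Bellamy Arts: $102,700 · South Wellness: $367,000 · East Literacy: $249,700 · Lower Advocacy: $371,800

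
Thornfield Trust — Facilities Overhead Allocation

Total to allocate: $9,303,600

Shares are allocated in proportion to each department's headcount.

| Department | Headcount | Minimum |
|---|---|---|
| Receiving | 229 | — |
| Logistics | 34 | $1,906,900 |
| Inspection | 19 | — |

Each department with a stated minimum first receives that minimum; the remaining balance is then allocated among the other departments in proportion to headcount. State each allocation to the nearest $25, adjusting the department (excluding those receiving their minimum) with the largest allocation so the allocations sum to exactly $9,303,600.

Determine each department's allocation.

Fund the minimums — Logistics $1,906,900. Balance $7,396,700.
Balance split over remaining headcount 248: Receiving 6,830,017.34 → $6,830,025; Inspection 566,682.66 → $566,675.

Receiving: $6,830,025; Logistics: $1,906,900; Inspection: $566,675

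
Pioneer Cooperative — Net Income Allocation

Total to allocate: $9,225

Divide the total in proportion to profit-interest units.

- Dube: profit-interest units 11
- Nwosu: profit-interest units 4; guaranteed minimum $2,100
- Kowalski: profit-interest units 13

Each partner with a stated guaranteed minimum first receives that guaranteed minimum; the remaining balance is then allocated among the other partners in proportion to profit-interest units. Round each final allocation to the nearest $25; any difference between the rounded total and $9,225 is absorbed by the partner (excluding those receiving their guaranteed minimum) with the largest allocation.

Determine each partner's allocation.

Dube: $3,275; Nwosu: $2,100; Kowalski: $3,850

Guaranteed amounts: Nwosu $2,100. Balance $7,125.
Balance split over remaining profit-interest units 24: Dube 3,265.62 → $3,275; Kowalski 3,859.38 → $3,850.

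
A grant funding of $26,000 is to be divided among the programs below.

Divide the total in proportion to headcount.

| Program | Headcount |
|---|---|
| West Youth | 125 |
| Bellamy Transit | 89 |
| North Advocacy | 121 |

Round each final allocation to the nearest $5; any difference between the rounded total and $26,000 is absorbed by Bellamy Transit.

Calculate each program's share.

West Youth: $9,700 · Bellamy Transit: $6,910 · North Advocacy: $9,390

Total headcount = 335.
Raw shares: West Youth 125/335 × $26,000 = 9,701.49; Bellamy Transit 89/335 × $26,000 = 6,907.46; North Advocacy 121/335 × $26,000 = 9,391.04.
At nearest $5: West Youth $9,700; Bellamy Transit $6,905; North Advocacy $9,390. Sum = $25,995.
Difference $26,000 − $25,995 = +$5 applied to Bellamy Transit: Bellamy Transit becomes $6,910.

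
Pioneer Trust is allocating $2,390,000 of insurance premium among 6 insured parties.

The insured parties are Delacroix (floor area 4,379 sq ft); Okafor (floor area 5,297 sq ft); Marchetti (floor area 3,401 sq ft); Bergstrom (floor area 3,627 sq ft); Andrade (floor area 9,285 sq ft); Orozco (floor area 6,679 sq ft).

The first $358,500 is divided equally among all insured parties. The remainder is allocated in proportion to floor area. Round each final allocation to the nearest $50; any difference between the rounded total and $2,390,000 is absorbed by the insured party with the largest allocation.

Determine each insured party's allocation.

Delacroix: $332,050; Okafor: $389,150; Marchetti: $271,250; Bergstrom: $285,300; Andrade: $637,150; Orozco: $475,100

First tranche $358,500 split equally: $59,750 each.
Remainder $2,031,500 by floor area (total 32,668): Delacroix 272,313.53 → $272,300; Okafor 329,400.50 → $329,400; Marchetti 211,495.39 → $211,500; Bergstrom 225,549.48 → $225,550; Andrade 577,399.21 → $577,400; Orozco 415,341.88 → $415,350.
Totals: Delacroix $59,750 + $272,300 = $332,050; Okafor $59,750 + $329,400 = $389,150; Marchetti $59,750 + $211,500 = $271,250; Bergstrom $59,750 + $225,550 = $285,300; Andrade $59,750 + $577,400 = $637,150; Orozco $59,750 + $415,350 = $475,100.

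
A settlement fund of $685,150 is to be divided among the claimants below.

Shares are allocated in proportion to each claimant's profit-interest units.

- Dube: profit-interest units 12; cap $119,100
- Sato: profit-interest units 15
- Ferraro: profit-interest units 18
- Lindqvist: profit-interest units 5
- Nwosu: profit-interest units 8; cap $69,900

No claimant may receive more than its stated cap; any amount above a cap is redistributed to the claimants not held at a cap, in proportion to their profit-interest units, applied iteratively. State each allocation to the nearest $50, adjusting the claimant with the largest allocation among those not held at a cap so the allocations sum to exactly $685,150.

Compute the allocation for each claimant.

Dube: $119,100; Sato: $195,850; Ferraro: $235,000; Lindqvist: $65,300; Nwosu: $69,900

Sum of profit-interest units: 58.
Pro-rata shares before constraints: Dube 141,755.17; Sato 177,193.97; Ferraro 212,632.76; Lindqvist 59,064.66; Nwosu 94,503.45.
Capped: Dube ($119,100), Nwosu ($69,900); residual $496,150 reallocated over remaining profit-interest units 38.
Redistributed shares: Sato 195,848.68 → $195,850; Ferraro 235,018.42 → $235,000; Lindqvist 65,282.89 → $65,300.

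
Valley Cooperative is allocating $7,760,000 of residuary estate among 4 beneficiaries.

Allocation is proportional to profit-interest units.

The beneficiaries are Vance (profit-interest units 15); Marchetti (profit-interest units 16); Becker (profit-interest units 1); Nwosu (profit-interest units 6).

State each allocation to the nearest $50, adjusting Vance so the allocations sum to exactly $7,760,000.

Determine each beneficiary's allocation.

Combined profit-interest units = 38.
Pro-rata amounts: Vance 15/38 × $7,760,000 = 3,063,157.89; Marchetti 16/38 × $7,760,000 = 3,267,368.42; Becker 1/38 × $7,760,000 = 204,210.53; Nwosu 6/38 × $7,760,000 = 1,225,263.16.
Rounded to nearest $50: Vance $3,063,150; Marchetti $3,267,350; Becker $204,200; Nwosu $1,225,250. Sum = $7,759,950.
Difference $7,760,000 − $7,759,950 = +$50 applied to Vance: Vance becomes $3,063,200.

Vance: $3,063,200; Marchetti: $3,267,350; Becker: $204,200; Nwosu: $1,225,250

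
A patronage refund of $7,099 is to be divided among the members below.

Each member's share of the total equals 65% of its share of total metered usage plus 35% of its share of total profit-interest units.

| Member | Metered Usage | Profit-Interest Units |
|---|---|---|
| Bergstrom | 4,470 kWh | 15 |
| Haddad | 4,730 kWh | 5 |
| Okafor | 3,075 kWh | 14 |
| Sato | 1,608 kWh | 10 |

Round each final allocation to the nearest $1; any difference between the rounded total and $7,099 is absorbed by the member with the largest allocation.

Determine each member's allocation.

Totals — metered usage 13,883, profit-interest units 44.
Composite weights (65% metered usage + 35% profit-interest units): Bergstrom 0.3286; Haddad 0.2612; Okafor 0.2553; Sato 0.1548.
Proportional shares: Bergstrom 2,332.75; Haddad 1,854.48; Okafor 1,812.62; Sato 1,099.15.
Rounded to nearest $1: Bergstrom $2,333; Haddad $1,854; Okafor $1,813; Sato $1,099. Sum = $7,099.
Sum already equals the total — no adjustment.

Bergstrom: $2,333 · Haddad: $1,854 · Okafor: $1,813 · Sato: $1,099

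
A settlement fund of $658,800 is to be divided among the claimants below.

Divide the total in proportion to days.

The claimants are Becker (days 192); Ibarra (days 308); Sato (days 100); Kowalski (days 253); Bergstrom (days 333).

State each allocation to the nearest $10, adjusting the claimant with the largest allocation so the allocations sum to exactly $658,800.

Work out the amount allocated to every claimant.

Becker: $106,650 | Ibarra: $171,090 | Sato: $55,550 | Kowalski: $140,540 | Bergstrom: $184,970

Days total: 1,186.
Raw shares: Becker 192/1,186 × $658,800 = 106,652.28; Ibarra 308/1,186 × $658,800 = 171,088.03; Sato 100/1,186 × $658,800 = 55,548.06; Kowalski 253/1,186 × $658,800 = 140,536.59; Bergstrom 333/1,186 × $658,800 = 184,975.04.
Rounded to nearest $10: Becker $106,650; Ibarra $171,090; Sato $55,550; Kowalski $140,540; Bergstrom $184,980. Sum = $658,810.
Difference $658,800 − $658,810 = −$10 applied to largest allocation (Bergstrom): Bergstrom becomes $184,970.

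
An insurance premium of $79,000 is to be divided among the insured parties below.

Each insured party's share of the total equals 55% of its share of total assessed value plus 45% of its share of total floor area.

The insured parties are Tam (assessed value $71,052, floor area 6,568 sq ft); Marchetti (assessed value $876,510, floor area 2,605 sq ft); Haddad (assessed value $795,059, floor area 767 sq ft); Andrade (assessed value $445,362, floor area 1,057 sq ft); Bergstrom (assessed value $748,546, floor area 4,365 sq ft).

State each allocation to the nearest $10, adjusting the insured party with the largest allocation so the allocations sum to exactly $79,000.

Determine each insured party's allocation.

Tam: $16,250 | Marchetti: $19,000 | Haddad: $13,540 | Andrade: $9,040 | Bergstrom: $21,170

Assessed value total 2,936,529; floor area total 15,362.
Combined weights (55% assessed value + 45% floor area): Tam 0.2057; Marchetti 0.2405; Haddad 0.1714; Andrade 0.1144; Bergstrom 0.2681.
Pro-rata amounts: Tam 16,250.66; Marchetti 18,997.54; Haddad 13,538.95; Andrade 9,035.80; Bergstrom 21,177.04.
After rounding ($10): Tam $16,250; Marchetti $19,000; Haddad $13,540; Andrade $9,040; Bergstrom $21,180. Sum = $79,010.
Difference $79,000 − $79,010 = −$10 applied to largest allocation (Bergstrom): Bergstrom becomes $21,170.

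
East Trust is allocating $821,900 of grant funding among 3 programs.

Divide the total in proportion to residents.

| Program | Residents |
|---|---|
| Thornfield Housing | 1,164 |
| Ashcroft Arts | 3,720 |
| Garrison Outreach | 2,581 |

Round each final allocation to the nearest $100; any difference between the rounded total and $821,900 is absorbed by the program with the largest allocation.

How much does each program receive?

Thornfield Housing: $128,200 · Ashcroft Arts: $409,500 · Garrison Outreach: $284,200

Sum of residents: 7,465.
Proportional shares: Thornfield Housing 1,164/7,465 × $821,900 = 128,156.95; Ashcroft Arts 3,720/7,465 × $821,900 = 409,573.74; Garrison Outreach 2,581/7,465 × $821,900 = 284,169.31.
After rounding ($100): Thornfield Housing $128,200; Ashcroft Arts $409,600; Garrison Outreach $284,200. Sum = $822,000.
Difference $821,900 − $822,000 = −$100 applied to largest allocation (Ashcroft Arts): Ashcroft Arts becomes $409,500.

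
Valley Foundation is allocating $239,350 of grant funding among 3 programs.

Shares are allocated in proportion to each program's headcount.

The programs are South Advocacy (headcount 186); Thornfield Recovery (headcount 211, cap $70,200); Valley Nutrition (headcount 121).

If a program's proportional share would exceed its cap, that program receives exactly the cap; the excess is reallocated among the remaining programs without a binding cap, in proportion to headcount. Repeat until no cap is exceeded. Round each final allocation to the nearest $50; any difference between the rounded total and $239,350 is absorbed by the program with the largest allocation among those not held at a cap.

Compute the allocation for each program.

South Advocacy: $102,500 | Thornfield Recovery: $70,200 | Valley Nutrition: $66,650

Combined headcount = 518.
Proportional shares (ignoring caps): South Advocacy 85,944.21; Thornfield Recovery 97,495.85; Valley Nutrition 55,909.94.
Cap binds for Thornfield Recovery ($70,200); remaining pool $169,150 reallocated over remaining headcount 307.
Remaining shares: South Advocacy 102,481.76 → $102,500; Valley Nutrition 66,668.24 → $66,650.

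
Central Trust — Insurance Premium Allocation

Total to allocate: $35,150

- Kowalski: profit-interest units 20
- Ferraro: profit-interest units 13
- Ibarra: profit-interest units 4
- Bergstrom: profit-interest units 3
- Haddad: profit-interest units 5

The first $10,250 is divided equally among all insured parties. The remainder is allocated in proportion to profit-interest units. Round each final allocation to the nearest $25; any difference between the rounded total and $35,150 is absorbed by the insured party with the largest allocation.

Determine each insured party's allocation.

Kowalski: $13,100; Ferraro: $9,250; Ibarra: $4,275; Bergstrom: $3,700; Haddad: $4,825

Equal tier: $10,250 ÷ 5 = $2,050 apiece.
Remainder $24,900 by profit-interest units (total 45): Kowalski 11,066.67 → $11,075; Ferraro 7,193.33 → $7,200; Ibarra 2,213.33 → $2,225; Bergstrom 1,660.00 → $1,650; Haddad 2,766.67 → $2,775.
Rounding difference −$25 on remainder applied to Kowalski.
Totals: Kowalski $2,050 + $11,050 = $13,100; Ferraro $2,050 + $7,200 = $9,250; Ibarra $2,050 + $2,225 = $4,275; Bergstrom $2,050 + $1,650 = $3,700; Haddad $2,050 + $2,775 = $4,825.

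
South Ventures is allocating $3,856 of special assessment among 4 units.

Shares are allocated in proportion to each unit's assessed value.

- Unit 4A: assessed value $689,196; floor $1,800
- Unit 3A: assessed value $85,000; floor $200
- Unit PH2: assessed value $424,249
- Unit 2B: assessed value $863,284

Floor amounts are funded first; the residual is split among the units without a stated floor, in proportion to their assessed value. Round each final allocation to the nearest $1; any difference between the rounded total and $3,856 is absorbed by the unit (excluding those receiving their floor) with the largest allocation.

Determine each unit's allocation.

Unit 4A: $1,800 | Unit 3A: $200 | Unit PH2: $612 | Unit 2B: $1,244

Fund the minimums — Unit 4A $1,800; Unit 3A $200. Residual $1,856.
Residual split over remaining assessed value 1,287,533: Unit PH2 611.56 → $612; Unit 2B 1,244.44 → $1,244.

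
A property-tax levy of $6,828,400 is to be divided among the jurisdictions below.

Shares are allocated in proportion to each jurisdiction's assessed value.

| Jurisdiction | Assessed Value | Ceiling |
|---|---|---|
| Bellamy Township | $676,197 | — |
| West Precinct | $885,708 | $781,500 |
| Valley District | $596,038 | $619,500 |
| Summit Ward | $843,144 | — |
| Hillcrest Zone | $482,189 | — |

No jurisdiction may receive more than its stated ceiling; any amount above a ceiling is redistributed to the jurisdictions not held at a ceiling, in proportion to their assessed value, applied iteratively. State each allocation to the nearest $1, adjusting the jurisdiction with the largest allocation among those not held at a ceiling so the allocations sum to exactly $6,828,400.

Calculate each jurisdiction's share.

Total assessed value = 3,483,276.
Unconstrained shares: Bellamy Township 1,325,575.00; West Precinct 1,736,287.48; Valley District 1,168,436.23; Summit Ward 1,652,847.63; Hillcrest Zone 945,253.65.
Cap binds for West Precinct ($781,500), Valley District ($619,500); balance $5,427,400 reallocated over remaining assessed value 2,001,530.
Shares after redistribution: Bellamy Township 1,833,593.10 → $1,833,593; Summit Ward 2,286,290.86 → $2,286,291; Hillcrest Zone 1,307,516.04 → $1,307,516.

Bellamy Township: $1,833,593 · West Precinct: $781,500 · Valley District: $619,500 · Summit Ward: $2,286,291 · Hillcrest Zone: $1,307,516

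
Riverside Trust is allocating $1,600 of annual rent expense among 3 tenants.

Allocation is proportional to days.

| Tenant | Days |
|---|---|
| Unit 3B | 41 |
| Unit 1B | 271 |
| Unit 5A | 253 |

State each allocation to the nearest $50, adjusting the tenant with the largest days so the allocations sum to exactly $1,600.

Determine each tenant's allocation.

Unit 3B: $100 | Unit 1B: $800 | Unit 5A: $700

Days total: 565.
Raw shares: Unit 3B 41/565 × $1,600 = 116.11; Unit 1B 271/565 × $1,600 = 767.43; Unit 5A 253/565 × $1,600 = 716.46.
After rounding ($50): Unit 3B $100; Unit 1B $750; Unit 5A $700. Sum = $1,550.
Difference $1,600 − $1,550 = +$50 applied to largest days (Unit 1B): Unit 1B becomes $800.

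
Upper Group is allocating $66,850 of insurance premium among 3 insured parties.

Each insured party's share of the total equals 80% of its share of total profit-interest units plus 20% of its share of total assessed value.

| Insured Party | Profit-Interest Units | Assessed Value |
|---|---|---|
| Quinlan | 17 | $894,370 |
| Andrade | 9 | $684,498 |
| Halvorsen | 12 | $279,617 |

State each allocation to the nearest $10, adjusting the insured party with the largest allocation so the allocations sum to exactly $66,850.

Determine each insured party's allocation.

Profit-interest units total 38; assessed value total 1,858,485.
Combined weights (80% profit-interest units + 20% assessed value): Quinlan 0.4541; Andrade 0.2631; Halvorsen 0.2827.
Pro-rata amounts: Quinlan 30,359.39; Andrade 17,590.62; Halvorsen 18,899.99.
After rounding ($10): Quinlan $30,360; Andrade $17,590; Halvorsen $18,900. Sum = $66,850.
No rounding difference to absorb.

Quinlan: $30,360; Andrade: $17,590; Halvorsen: $18,900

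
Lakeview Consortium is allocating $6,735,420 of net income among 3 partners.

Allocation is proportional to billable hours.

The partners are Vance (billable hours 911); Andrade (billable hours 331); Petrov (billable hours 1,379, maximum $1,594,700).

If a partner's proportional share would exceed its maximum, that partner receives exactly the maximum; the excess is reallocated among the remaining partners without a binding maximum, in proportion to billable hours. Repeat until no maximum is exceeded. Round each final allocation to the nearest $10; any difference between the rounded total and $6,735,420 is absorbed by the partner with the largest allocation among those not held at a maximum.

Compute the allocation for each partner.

Vance: $3,770,690 | Andrade: $1,370,030 | Petrov: $1,594,700

Billable hours total: 2,621.
Proportional shares (ignoring caps): Vance 2,341,078.83; Andrade 850,600.54; Petrov 3,543,740.63.
Cap binds for Petrov ($1,594,700); remaining pool $5,140,720 reallocated over remaining billable hours 1,242.
Shares after redistribution: Vance 3,770,689.15 → $3,770,690; Andrade 1,370,030.85 → $1,370,030.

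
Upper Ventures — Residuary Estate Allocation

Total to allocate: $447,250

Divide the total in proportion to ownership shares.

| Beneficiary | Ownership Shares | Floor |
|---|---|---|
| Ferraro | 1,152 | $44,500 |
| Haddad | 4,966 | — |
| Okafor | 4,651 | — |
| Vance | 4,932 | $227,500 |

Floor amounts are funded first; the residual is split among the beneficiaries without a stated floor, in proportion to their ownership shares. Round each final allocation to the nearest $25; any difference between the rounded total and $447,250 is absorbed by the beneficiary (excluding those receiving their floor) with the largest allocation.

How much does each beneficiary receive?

Ferraro: $44,500 · Haddad: $90,500 · Okafor: $84,750 · Vance: $227,500

Minimums first: Ferraro $44,500; Vance $227,500. Remaining pool $175,250.
Remaining pool split over remaining ownership shares 9,617: Haddad 90,495.11 → $90,500; Okafor 84,754.89 → $84,750.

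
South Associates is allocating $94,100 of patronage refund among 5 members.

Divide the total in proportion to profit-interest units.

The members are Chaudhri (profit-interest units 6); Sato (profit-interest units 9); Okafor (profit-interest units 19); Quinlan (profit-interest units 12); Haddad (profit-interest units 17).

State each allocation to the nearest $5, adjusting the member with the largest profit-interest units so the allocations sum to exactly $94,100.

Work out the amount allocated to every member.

Sum of profit-interest units: 6 + 9 + 19 + 12 + 17 = 63.
Proportional shares: Chaudhri 8,961.90; Sato 13,442.86; Okafor 28,379.37; Quinlan 17,923.81; Haddad 25,392.06.
Rounded to nearest $5: Chaudhri $8,960; Sato $13,445; Okafor $28,380; Quinlan $17,925; Haddad $25,390. Sum = $94,100.
Rounded total matches; no reconciliation needed.

Chaudhri: $8,960 | Sato: $13,445 | Okafor: $28,380 | Quinlan: $17,925 | Haddad: $25,390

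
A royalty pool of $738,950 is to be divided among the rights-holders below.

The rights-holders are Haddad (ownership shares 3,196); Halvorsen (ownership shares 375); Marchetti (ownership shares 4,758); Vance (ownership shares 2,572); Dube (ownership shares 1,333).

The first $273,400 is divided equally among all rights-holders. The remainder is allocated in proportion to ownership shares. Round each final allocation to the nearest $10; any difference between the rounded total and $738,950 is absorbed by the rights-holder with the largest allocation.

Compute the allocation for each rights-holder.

Equal tier: $273,400 ÷ 5 = $54,680 apiece.
Remainder $465,550 by ownership shares (total 12,234): Haddad 121,619.90 → $121,620; Halvorsen 14,270.17 → $14,270; Marchetti 181,059.91 → $181,060; Vance 97,874.33 → $97,870; Dube 50,725.69 → $50,730.
Totals: Haddad $54,680 + $121,620 = $176,300; Halvorsen $54,680 + $14,270 = $68,950; Marchetti $54,680 + $181,060 = $235,740; Vance $54,680 + $97,870 = $152,550; Dube $54,680 + $50,730 = $105,410.

Haddad: $176,300; Halvorsen: $68,950; Marchetti: $235,740; Vance: $152,550; Dube: $105,410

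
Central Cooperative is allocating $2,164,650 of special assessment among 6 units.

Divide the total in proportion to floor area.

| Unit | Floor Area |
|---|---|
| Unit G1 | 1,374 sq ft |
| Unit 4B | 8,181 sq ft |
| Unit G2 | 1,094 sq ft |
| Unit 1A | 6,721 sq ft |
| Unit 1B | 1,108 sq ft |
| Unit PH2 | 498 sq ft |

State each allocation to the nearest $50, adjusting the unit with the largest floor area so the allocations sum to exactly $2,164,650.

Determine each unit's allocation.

Combined floor area = 18,976.
Unrounded shares: Unit G1 1,374/18,976 × $2,164,650 = 156,736.36; Unit 4B 8,181/18,976 × $2,164,650 = 933,231.54; Unit G2 1,094/18,976 × $2,164,650 = 124,795.91; Unit 1A 6,721/18,976 × $2,164,650 = 766,684.90; Unit 1B 1,108/18,976 × $2,164,650 = 126,392.93; Unit PH2 498/18,976 × $2,164,650 = 56,808.37.
After rounding ($50): Unit G1 $156,750; Unit 4B $933,250; Unit G2 $124,800; Unit 1A $766,700; Unit 1B $126,400; Unit PH2 $56,800. Sum = $2,164,700.
Difference $2,164,650 − $2,164,700 = −$50 applied to largest floor area (Unit 4B): Unit 4B becomes $933,200.

Unit G1: $156,750; Unit 4B: $933,200; Unit G2: $124,800; Unit 1A: $766,700; Unit 1B: $126,400; Unit PH2: $56,800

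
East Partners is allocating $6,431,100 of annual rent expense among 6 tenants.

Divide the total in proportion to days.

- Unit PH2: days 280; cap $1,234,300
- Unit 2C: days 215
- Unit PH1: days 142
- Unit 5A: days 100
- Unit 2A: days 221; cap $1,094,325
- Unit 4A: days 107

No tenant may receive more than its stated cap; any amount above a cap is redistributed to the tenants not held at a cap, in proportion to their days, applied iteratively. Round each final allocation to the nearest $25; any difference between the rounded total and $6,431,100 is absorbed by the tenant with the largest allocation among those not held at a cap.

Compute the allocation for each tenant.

Days total: 1,065.
Pro-rata shares before constraints: Unit PH2 1,690,805.63; Unit 2C 1,298,297.18; Unit PH1 857,480.00; Unit 5A 603,859.15; Unit 2A 1,334,528.73; Unit 4A 646,129.30.
Held at cap: Unit PH2 ($1,234,300), Unit 2A ($1,094,325); balance $4,102,475 reallocated over remaining days 564.
Redistributed shares: Unit 2C 1,563,886.75 → $1,563,875; Unit PH1 1,032,892.64 → $1,032,900; Unit 5A 727,389.18 → $727,400; Unit 4A 778,306.43 → $778,300.

Unit PH2: $1,234,300; Unit 2C: $1,563,875; Unit PH1: $1,032,900; Unit 5A: $727,400; Unit 2A: $1,094,325; Unit 4A: $778,300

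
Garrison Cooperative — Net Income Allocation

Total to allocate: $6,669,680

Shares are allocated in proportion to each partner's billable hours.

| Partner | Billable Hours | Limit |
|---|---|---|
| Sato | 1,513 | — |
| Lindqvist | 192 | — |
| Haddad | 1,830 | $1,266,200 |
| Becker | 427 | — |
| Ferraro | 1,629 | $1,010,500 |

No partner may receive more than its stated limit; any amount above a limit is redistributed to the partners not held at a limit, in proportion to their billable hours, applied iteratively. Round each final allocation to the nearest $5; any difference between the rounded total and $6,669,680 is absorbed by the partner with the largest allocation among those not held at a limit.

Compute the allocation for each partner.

Sato: $3,117,535 | Lindqvist: $395,615 | Haddad: $1,266,200 | Becker: $879,830 | Ferraro: $1,010,500

Combined billable hours = 5,591.
Proportional shares (ignoring caps): Sato 1,804,905.36; Lindqvist 229,042.85; Haddad 2,183,064.64; Becker 509,381.75; Ferraro 1,943,285.41.
Held at cap: Haddad ($1,266,200), Ferraro ($1,010,500); residual $4,392,980 reallocated over remaining billable hours 2,132.
Remaining shares: Sato 3,117,532.24 → $3,117,530; Lindqvist 395,615.46 → $395,615; Becker 879,832.30 → $879,830.
Rounding difference +$5 applied to Sato → $3,117,535.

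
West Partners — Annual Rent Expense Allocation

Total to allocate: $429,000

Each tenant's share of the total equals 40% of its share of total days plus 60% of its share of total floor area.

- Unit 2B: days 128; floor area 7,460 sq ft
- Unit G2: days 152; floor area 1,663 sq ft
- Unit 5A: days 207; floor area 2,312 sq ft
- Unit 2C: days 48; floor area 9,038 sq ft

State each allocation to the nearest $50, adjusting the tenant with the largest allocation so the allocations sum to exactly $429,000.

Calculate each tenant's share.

Unit 2B: $134,850 · Unit G2: $69,650 · Unit 5A: $95,450 · Unit 2C: $129,050

Days total 535; floor area total 20,473.
Composite weights (40% days + 60% floor area): Unit 2B 0.3143; Unit G2 0.1624; Unit 5A 0.2225; Unit 2C 0.3008.
Pro-rata amounts: Unit 2B 134,847.72; Unit G2 69,661.97; Unit 5A 95,462.75; Unit 2C 129,027.56.
After rounding ($50): Unit 2B $134,850; Unit G2 $69,650; Unit 5A $95,450; Unit 2C $129,050. Sum = $429,000.
No rounding difference to absorb.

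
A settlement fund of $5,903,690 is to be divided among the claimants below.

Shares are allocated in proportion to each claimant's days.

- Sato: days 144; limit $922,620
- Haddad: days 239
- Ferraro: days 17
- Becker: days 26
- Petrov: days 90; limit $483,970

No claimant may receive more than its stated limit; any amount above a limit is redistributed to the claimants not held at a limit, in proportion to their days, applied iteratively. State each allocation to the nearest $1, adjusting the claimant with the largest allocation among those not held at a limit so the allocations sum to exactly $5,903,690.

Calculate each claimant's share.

Sato: $922,620; Haddad: $3,811,372; Ferraro: $271,102; Becker: $414,626; Petrov: $483,970

Days total: 516.
Pro-rata shares before constraints: Sato 1,647,541.40; Haddad 2,734,461.07; Ferraro 194,501.41; Becker 297,472.75; Petrov 1,029,713.37.
Cap binds for Sato ($922,620), Petrov ($483,970); balance $4,497,100 reallocated over remaining days 282.
Remaining shares: Haddad 3,811,371.99 → $3,811,372; Ferraro 271,101.77 → $271,102; Becker 414,626.24 → $414,626.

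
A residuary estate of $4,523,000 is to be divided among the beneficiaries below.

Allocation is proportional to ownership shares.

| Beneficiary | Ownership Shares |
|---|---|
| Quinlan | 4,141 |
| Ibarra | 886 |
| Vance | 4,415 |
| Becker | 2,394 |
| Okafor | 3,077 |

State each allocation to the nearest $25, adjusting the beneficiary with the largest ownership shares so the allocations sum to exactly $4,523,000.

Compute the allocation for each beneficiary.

Quinlan: $1,255,925; Ibarra: $268,725; Vance: $1,339,050; Becker: $726,075; Okafor: $933,225

Sum of ownership shares: 14,913.
Unrounded shares: Quinlan 4,141/14,913 × $4,523,000 = 1,255,933.95; Ibarra 886/14,913 × $4,523,000 = 268,717.09; Vance 4,415/14,913 × $4,523,000 = 1,339,036.08; Becker 2,394/14,913 × $4,523,000 = 726,082.08; Okafor 3,077/14,913 × $4,523,000 = 933,230.81.
Rounded to nearest $25: Quinlan $1,255,925; Ibarra $268,725; Vance $1,339,025; Becker $726,075; Okafor $933,225. Sum = $4,522,975.
Difference $4,523,000 − $4,522,975 = +$25 applied to largest ownership shares (Vance): Vance becomes $1,339,050.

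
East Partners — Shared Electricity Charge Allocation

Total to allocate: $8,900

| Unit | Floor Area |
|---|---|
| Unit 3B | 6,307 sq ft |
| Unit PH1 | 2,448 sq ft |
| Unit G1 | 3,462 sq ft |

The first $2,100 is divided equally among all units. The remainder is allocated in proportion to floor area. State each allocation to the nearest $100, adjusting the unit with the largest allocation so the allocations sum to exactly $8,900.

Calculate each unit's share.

First tranche $2,100 split equally: $700 each.
Remainder $6,800 by floor area (total 12,217): Unit 3B 3,510.49 → $3,500; Unit PH1 1,362.56 → $1,400; Unit G1 1,926.95 → $1,900.
Totals: Unit 3B $700 + $3,500 = $4,200; Unit PH1 $700 + $1,400 = $2,100; Unit G1 $700 + $1,900 = $2,600.

Unit 3B: $4,200 | Unit PH1: $2,100 | Unit G1: $2,600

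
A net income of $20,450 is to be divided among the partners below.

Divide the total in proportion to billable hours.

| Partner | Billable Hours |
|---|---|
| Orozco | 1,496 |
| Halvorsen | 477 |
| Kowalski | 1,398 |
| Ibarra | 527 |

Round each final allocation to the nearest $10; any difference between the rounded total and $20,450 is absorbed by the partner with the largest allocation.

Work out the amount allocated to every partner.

Billable hours total: 3,898.
Raw shares: Orozco 1,496/3,898 × $20,450 = 7,848.44; Halvorsen 477/3,898 × $20,450 = 2,502.48; Kowalski 1,398/3,898 × $20,450 = 7,334.30; Ibarra 527/3,898 × $20,450 = 2,764.79.
At nearest $10: Orozco $7,850; Halvorsen $2,500; Kowalski $7,330; Ibarra $2,760. Sum = $20,440.
Difference $20,450 − $20,440 = +$10 applied to largest allocation (Orozco): Orozco becomes $7,860.

Orozco: $7,860; Halvorsen: $2,500; Kowalski: $7,330; Ibarra: $2,760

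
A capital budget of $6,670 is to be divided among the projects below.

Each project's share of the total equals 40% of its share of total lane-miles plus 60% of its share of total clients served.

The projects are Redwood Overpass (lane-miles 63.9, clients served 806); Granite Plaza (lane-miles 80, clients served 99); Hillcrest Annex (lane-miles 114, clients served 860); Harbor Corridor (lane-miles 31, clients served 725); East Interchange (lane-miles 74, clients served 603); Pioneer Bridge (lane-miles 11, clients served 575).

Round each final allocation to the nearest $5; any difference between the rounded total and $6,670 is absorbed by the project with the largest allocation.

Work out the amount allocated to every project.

Redwood Overpass: $1,335 · Granite Plaza: $680 · Hillcrest Annex: $1,755 · Harbor Corridor: $1,010 · East Interchange: $1,185 · Pioneer Bridge: $705

Lane-miles total 373.9; clients served total 3,668.
Composite weights (40% lane-miles + 60% clients served): Redwood Overpass 0.2002; Granite Plaza 0.1018; Hillcrest Annex 0.2626; Harbor Corridor 0.1518; East Interchange 0.1778; Pioneer Bridge 0.1058.
Proportional shares: Redwood Overpass 1,335.36; Granite Plaza 678.86; Hillcrest Annex 1,751.77; Harbor Corridor 1,012.22; East Interchange 1,185.94; Pioneer Bridge 705.85.
Rounded to nearest $5: Redwood Overpass $1,335; Granite Plaza $680; Hillcrest Annex $1,750; Harbor Corridor $1,010; East Interchange $1,185; Pioneer Bridge $705. Sum = $6,665.
Difference $6,670 − $6,665 = +$5 applied to largest allocation (Hillcrest Annex): Hillcrest Annex becomes $1,755.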